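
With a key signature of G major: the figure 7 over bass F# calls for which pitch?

Counting 6 letter steps above F# lands on E; in G major, that letter is E.

E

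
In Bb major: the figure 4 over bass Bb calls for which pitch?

Counting 3 letter steps above Bb lands on E; in Bb major, that letter is Eb.

Eb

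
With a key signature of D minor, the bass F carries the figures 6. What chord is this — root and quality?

D minor

The figures 6 indicate a triad in first inversion.
In first inversion the root lies a sixth above the bass: a sixth above F in D minor is D.
The chord tones are F, A, D, giving D minor.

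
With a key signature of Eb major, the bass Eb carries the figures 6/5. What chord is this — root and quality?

The figures 6/5 indicate a seventh chord in first inversion.
In first inversion the root lies a sixth above the bass: a sixth above Eb in Eb major is C.
The chord tones are Eb, G, Bb, C, giving C minor seventh.

C minor seventh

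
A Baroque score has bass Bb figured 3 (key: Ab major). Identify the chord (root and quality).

Bb minor

The figures 3 indicate a triad in root position.
In root position the bass is the root, so the root is Bb.
The chord tones are Bb, Db, F, giving Bb minor.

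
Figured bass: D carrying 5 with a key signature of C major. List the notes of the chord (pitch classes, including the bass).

The written figures 5 are shorthand for 5/3: the 3 is implied.
A third above D in this key is F.
A fifth above D in this key is A.
Together with the bass D, this spells D minor in root position.

D, F, A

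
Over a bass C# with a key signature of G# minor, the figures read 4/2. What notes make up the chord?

C#, D#, F#, A#

The written figures 4/2 are shorthand for 6/4/2: the 6 is implied.
A second above C# in this key is D#.
A fourth above C# in this key is F#.
A sixth above C# in this key is A#.
Together with the bass C#, this spells D# minor seventh in third inversion.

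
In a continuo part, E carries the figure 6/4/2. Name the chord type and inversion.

seventh chord, third inversion

Intervals of 6/4/2 above the bass form a seventh chord; the bass is the seventh, so this is third inversion.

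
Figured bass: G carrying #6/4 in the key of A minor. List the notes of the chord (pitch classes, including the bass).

A fourth above G in this key is C.
A sixth above G in this key is E, raised to E# by the sharp.

G, C, E#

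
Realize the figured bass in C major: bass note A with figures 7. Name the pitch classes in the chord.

A, C, E, G

The written figures 7 are shorthand for 7/5/3: the 5/3 are implied.
A third above A in this key is C.
A fifth above A in this key is E.
A seventh above A in this key is G.
Together with the bass A, this spells A minor seventh in root position.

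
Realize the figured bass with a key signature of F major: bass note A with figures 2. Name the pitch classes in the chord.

A, Bb, D, F

The written figures 2 are shorthand for 6/4/2: the 6/4 are implied.
A second above A in this key is Bb.
A fourth above A in this key is D.
A sixth above A in this key is F.
Together with the bass A, this spells Bb major seventh in third inversion.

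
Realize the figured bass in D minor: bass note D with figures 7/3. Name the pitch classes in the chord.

D, F, A, C

The written figures 7/3 are shorthand for 7/5/3: the 5 is implied.
A third above D in this key is F.
A fifth above D in this key is A.
A seventh above D in this key is C.
Together with the bass D, this spells D minor seventh in root position.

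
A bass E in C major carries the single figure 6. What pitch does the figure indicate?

C

Counting 5 letter steps above E lands on C; in C major, that letter is C.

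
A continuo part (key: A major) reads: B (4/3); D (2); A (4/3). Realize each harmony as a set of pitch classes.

B, D, E, G# | D, E, G#, B | A, C#, D, F#

B (6/4/3): B, D, E, G#.
D (6/4/2): D, E, G#, B.
A (6/4/3): A, C#, D, F#.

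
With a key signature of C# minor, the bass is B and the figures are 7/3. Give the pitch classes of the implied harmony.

The written figures 7/3 are shorthand for 7/5/3: the 5 is implied.
A third above B in this key is D#.
A fifth above B in this key is F#.
A seventh above B in this key is A.
Together with the bass B, this spells B dominant seventh in root position.

B, D#, F#, A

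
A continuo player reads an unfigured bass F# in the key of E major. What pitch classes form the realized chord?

F#, A, C#

An unfigured bass implies 5/3.
A third above F# in this key is A.
A fifth above F# in this key is C#.
Together with the bass F#, this spells F# minor in root position.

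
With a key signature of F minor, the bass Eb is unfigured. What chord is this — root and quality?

Eb major

An unfigured bass indicates a triad in root position.
In root position the bass is the root, so the root is Eb.
The chord tones are Eb, G, Bb, giving Eb major.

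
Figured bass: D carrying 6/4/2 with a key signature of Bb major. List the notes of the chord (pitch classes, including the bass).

A second above D in this key is Eb.
A fourth above D in this key is G.
A sixth above D in this key is Bb.
Together with the bass D, this spells Eb major seventh in third inversion.

D, Eb, G, Bb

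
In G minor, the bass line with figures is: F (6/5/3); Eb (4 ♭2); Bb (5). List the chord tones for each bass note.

F, A, C, D | Eb, Fb, A, C | Bb, D, F

F (6/5/3): F, A, C, D.
Eb (6/4/b2): Eb, Fb, A, C.
Bb (5/3): Bb, D, F.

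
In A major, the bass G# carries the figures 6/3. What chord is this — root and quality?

The figures 6/3 indicate a triad in first inversion.
In first inversion the root lies a sixth above the bass: a sixth above G# in A major is E.
The chord tones are G#, B, E, giving E major.

E major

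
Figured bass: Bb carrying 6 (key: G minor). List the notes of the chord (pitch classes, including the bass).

Bb, D, G

The written figures 6 are shorthand for 6/3: the 3 is implied.
A third above Bb in this key is D.
A sixth above Bb in this key is G.
Together with the bass Bb, this spells G minor in first inversion.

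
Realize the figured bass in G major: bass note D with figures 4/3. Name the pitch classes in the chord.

D, F#, G, B

The written figures 4/3 are shorthand for 6/4/3: the 6 is implied.
A third above D in this key is F#.
A fourth above D in this key is G.
A sixth above D in this key is B.
Together with the bass D, this spells G major seventh in second inversion.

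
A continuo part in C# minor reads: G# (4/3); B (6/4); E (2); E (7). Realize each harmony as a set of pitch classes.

G# (6/4/3): G#, B, C#, E.
B (6/4): B, E, G#.
E (6/4/2): E, F#, A, C#.
E (7/5/3): E, G#, B, D#.

G#, B, C#, E | B, E, G# | E, F#, A, C# | E, G#, B, D#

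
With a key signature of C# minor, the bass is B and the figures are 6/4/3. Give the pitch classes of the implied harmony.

A third above B in this key is D#.
A fourth above B in this key is E.
A sixth above B in this key is G#.
Together with the bass B, this spells E major seventh in second inversion.

B, D#, E, G#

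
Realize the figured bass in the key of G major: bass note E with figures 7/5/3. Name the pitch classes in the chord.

A third above E in this key is G.
A fifth above E in this key is B.
A seventh above E in this key is D.
Together with the bass E, this spells E minor seventh in root position.

E, G, B, D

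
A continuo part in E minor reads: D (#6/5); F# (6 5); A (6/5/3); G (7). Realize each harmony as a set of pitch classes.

D, F#, A, B# | F#, A, C, D | A, C, E, F# | G, B, D, F#

D (#6/5/3): D, F#, A, B#.
F# (6/5/3): F#, A, C, D.
A (6/5/3): A, C, E, F#.
G (7/5/3): G, B, D, F#.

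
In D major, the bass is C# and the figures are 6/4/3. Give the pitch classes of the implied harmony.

A third above C# in this key is E.
A fourth above C# in this key is F#.
A sixth above C# in this key is A.
Together with the bass C#, this spells F# minor seventh in second inversion.

C#, E, F#, A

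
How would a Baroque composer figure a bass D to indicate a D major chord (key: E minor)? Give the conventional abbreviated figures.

no figures

D is the root of D major, so the chord is in root position.
A triad in root position is figured 5/3, conventionally abbreviated (no figures — root-position triad).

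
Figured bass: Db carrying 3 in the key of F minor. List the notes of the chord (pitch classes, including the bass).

Db, F, Ab

The written figures 3 are shorthand for 5/3: the 5 is implied.
A third above Db in this key is F.
A fifth above Db in this key is Ab.
Together with the bass Db, this spells Db major in root position.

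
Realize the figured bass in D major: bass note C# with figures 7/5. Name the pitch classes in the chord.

C#, E, G, B

The written figures 7/5 are shorthand for 7/5/3: the 3 is implied.
A third above C# in this key is E.
A fifth above C# in this key is G.
A seventh above C# in this key is B.
Together with the bass C#, this spells C# half-diminished seventh in root position.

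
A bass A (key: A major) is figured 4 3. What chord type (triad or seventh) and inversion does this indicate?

seventh chord, second inversion

4 3 is shorthand for 6/4/3.
Intervals of 6/4/3 above the bass form a seventh chord; the bass is the fifth, so this is second inversion.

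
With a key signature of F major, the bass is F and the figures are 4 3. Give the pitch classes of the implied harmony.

F, A, Bb, D

The written figures 4 3 are shorthand for 6/4/3: the 6 is implied.
A third above F in this key is A.
A fourth above F in this key is Bb.
A sixth above F in this key is D.
Together with the bass F, this spells Bb major seventh in second inversion.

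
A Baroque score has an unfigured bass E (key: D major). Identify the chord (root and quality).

E minor

An unfigured bass indicates a triad in root position.
In root position the bass is the root, so the root is E.
The chord tones are E, G, B, giving E minor.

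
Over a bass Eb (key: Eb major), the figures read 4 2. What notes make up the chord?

The written figures 4 2 are shorthand for 6/4/2: the 6 is implied.
A second above Eb in this key is F.
A fourth above Eb in this key is Ab.
A sixth above Eb in this key is C.
Together with the bass Eb, this spells F minor seventh in third inversion.

Eb, F, Ab, C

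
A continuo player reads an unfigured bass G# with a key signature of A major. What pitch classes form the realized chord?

G#, B, D

An unfigured bass implies 5/3.
A third above G# in this key is B.
A fifth above G# in this key is D.
Together with the bass G#, this spells G# diminished in root position.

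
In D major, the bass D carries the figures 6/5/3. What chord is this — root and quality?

B minor seventh

The figures 6/5/3 indicate a seventh chord in first inversion.
In first inversion the root lies a sixth above the bass: a sixth above D in D major is B.
The chord tones are D, F#, A, B, giving B minor seventh.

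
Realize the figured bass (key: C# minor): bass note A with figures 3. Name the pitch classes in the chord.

The written figures 3 are shorthand for 5/3: the 5 is implied.
A third above A in this key is C#.
A fifth above A in this key is E.
Together with the bass A, this spells A major in root position.

A, C#, E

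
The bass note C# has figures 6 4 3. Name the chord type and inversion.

Intervals of 6/4/3 above the bass form a seventh chord; the bass is the fifth, so this is second inversion.

seventh chord, second inversion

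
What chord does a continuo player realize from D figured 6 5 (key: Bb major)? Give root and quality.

The figures 6 5 indicate a seventh chord in first inversion.
In first inversion the root lies a sixth above the bass: a sixth above D in Bb major is Bb.
The chord tones are D, F, A, Bb, giving Bb major seventh.

Bb major seventh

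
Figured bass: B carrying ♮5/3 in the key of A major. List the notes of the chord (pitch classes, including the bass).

B, D, F

A third above B in this key is D.
A fifth above B in this key is F#, made natural (F) by the ♮ figure.
Together with the bass B, this spells B diminished in root position.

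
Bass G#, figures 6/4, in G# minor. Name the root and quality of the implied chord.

C# minor

The figures 6/4 indicate a triad in second inversion.
In second inversion the root lies a fourth above the bass: a fourth above G# in G# minor is C#.
The chord tones are G#, C#, E, giving C# minor.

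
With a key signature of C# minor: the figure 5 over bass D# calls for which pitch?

Counting 4 letter steps above D# lands on A; in C# minor, that letter is A.

A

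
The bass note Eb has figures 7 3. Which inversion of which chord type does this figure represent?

seventh chord, root position

7 3 is shorthand for 7/5/3.
Intervals of 7/5/3 above the bass form a seventh chord; the bass is the root, so this is root position.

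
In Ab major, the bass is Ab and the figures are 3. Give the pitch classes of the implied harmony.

Ab, C, Eb

The written figures 3 are shorthand for 5/3: the 5 is implied.
A third above Ab in this key is C.
A fifth above Ab in this key is Eb.
Together with the bass Ab, this spells Ab major in root position.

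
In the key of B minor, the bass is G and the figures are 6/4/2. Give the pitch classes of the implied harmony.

G, A, C#, E

A second above G in this key is A.
A fourth above G in this key is C#.
A sixth above G in this key is E.
Together with the bass G, this spells A dominant seventh in third inversion.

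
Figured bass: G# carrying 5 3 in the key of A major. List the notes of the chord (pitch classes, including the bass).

A third above G# in this key is B.
A fifth above G# in this key is D.
Together with the bass G#, this spells G# diminished in root position.

G#, B, D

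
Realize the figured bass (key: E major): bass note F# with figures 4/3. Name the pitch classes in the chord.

F#, A, B, D#

The written figures 4/3 are shorthand for 6/4/3: the 6 is implied.
A third above F# in this key is A.
A fourth above F# in this key is B.
A sixth above F# in this key is D#.
Together with the bass F#, this spells B dominant seventh in second inversion.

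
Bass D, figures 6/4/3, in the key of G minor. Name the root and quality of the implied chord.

G minor seventh

The figures 6/4/3 indicate a seventh chord in second inversion.
In second inversion the root lies a fourth above the bass: a fourth above D in G minor is G.
The chord tones are D, F, G, Bb, giving G minor seventh.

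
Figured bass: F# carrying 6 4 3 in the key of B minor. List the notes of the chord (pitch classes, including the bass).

A third above F# in this key is A.
A fourth above F# in this key is B.
A sixth above F# in this key is D.
Together with the bass F#, this spells B minor seventh in second inversion.

F#, A, B, D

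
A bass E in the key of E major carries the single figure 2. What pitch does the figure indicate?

Counting 1 letter step above E lands on F; in E major, that letter is F#.

F#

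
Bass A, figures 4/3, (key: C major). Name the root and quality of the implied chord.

D minor seventh

The figures 4/3 indicate a seventh chord in second inversion.
In second inversion the root lies a fourth above the bass: a fourth above A in C major is D.
The chord tones are A, C, D, F, giving D minor seventh.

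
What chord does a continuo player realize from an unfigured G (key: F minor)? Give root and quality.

G diminished

An unfigured bass indicates a triad in root position.
In root position the bass is the root, so the root is G.
The chord tones are G, Bb, Db, giving G diminished.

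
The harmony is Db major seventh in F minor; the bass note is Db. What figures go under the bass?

7

Db is the root of Db major seventh, so the chord is in root position.
A seventh chord in root position is figured 7/5/3, conventionally abbreviated 7.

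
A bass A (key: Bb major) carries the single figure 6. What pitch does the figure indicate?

F

Counting 5 letter steps above A lands on F; in Bb major, that letter is F.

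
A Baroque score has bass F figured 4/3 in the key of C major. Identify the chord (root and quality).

The figures 4/3 indicate a seventh chord in second inversion.
In second inversion the root lies a fourth above the bass: a fourth above F in C major is B.
The chord tones are F, A, B, D, giving B half-diminished seventh.

B half-diminished seventh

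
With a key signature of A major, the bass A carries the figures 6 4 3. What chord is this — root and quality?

D major seventh

The figures 6 4 3 indicate a seventh chord in second inversion.
In second inversion the root lies a fourth above the bass: a fourth above A in A major is D.
The chord tones are A, C#, D, F#, giving D major seventh.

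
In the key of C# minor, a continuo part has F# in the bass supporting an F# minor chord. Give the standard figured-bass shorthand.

no figures

F# is the root of F# minor, so the chord is in root position.
A triad in root position is figured 5/3, conventionally abbreviated (no figures — root-position triad).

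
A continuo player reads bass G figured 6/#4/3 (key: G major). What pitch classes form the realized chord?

A third above G in this key is B.
A fourth above G in this key is C, raised to C# by the sharp.
A sixth above G in this key is E.
Together with the bass G, this spells C# half-diminished seventh in second inversion.

G, B, C#, E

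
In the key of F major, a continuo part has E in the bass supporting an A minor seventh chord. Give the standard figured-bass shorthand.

E is the fifth of A minor seventh, so the chord is in second inversion.
A seventh chord in second inversion is figured 6/4/3, conventionally abbreviated 4/3.

4/3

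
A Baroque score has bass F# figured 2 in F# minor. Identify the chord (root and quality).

G# half-diminished seventh

The figures 2 indicate a seventh chord in third inversion.
In third inversion the root lies a second above the bass: a second above F# in F# minor is G#.
The chord tones are F#, G#, B, D, giving G# half-diminished seventh.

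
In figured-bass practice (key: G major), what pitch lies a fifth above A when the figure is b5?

Counting 4 letter steps above A lands on E; in G major, that letter is E.
The b5 figure lowers it a semitone, giving Eb.

Eb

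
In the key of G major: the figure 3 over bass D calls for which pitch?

Counting 2 letter steps above D lands on F; in G major, that letter is F#.

F#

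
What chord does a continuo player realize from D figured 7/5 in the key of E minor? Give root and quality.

The figures 7/5 indicate a seventh chord in root position.
In root position the bass is the root, so the root is D.
The chord tones are D, F#, A, C, giving D dominant seventh.

D dominant seventh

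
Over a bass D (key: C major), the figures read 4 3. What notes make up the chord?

The written figures 4 3 are shorthand for 6/4/3: the 6 is implied.
A third above D in this key is F.
A fourth above D in this key is G.
A sixth above D in this key is B.
Together with the bass D, this spells G dominant seventh in second inversion.

D, F, G, B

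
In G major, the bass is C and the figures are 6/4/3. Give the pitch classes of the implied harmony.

C, E, F#, A

A third above C in this key is E.
A fourth above C in this key is F#.
A sixth above C in this key is A.
Together with the bass C, this spells F# half-diminished seventh in second inversion.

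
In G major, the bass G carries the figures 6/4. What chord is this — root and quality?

The figures 6/4 indicate a triad in second inversion.
In second inversion the root lies a fourth above the bass: a fourth above G in G major is C.
The chord tones are G, C, E, giving C major.

C major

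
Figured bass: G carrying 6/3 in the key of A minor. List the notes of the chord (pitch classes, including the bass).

A third above G in this key is B.
A sixth above G in this key is E.
Together with the bass G, this spells E minor in first inversion.

G, B, E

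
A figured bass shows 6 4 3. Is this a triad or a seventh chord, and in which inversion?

seventh chord, second inversion

Intervals of 6/4/3 above the bass form a seventh chord; the bass is the fifth, so this is second inversion.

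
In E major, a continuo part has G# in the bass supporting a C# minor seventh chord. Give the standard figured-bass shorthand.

4/3

G# is the fifth of C# minor seventh, so the chord is in second inversion.
A seventh chord in second inversion is figured 6/4/3, conventionally abbreviated 4/3.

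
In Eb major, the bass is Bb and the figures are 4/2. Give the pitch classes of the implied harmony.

Bb, C, Eb, G

The written figures 4/2 are shorthand for 6/4/2: the 6 is implied.
A second above Bb in this key is C.
A fourth above Bb in this key is Eb.
A sixth above Bb in this key is G.
Together with the bass Bb, this spells C minor seventh in third inversion.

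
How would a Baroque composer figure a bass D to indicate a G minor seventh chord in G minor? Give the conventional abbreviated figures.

4/3

D is the fifth of G minor seventh, so the chord is in second inversion.
A seventh chord in second inversion is figured 6/4/3, conventionally abbreviated 4/3.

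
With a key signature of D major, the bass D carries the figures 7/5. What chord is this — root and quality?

The figures 7/5 indicate a seventh chord in root position.
In root position the bass is the root, so the root is D.
The chord tones are D, F#, A, C#, giving D major seventh.

D major seventh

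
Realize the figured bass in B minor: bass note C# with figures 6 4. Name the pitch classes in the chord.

A fourth above C# in this key is F#.
A sixth above C# in this key is A.
Together with the bass C#, this spells F# minor in second inversion.

C#, F#, A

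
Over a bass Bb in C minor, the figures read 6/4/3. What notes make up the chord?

A third above Bb in this key is D.
A fourth above Bb in this key is Eb.
A sixth above Bb in this key is G.
Together with the bass Bb, this spells Eb major seventh in second inversion.

Bb, D, Eb, G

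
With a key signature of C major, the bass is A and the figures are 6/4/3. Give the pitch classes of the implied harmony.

A third above A in this key is C.
A fourth above A in this key is D.
A sixth above A in this key is F.
Together with the bass A, this spells D minor seventh in second inversion.

A, C, D, F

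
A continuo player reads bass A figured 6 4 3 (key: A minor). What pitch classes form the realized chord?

A third above A in this key is C.
A fourth above A in this key is D.
A sixth above A in this key is F.
Together with the bass A, this spells D minor seventh in second inversion.

A, C, D, F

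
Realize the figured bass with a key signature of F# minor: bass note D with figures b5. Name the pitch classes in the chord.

D, F#, Ab

The written figures b5 are shorthand for 5/3: the 3 is implied.
A third above D in this key is F#.
A fifth above D in this key is A, lowered to Ab by the flat.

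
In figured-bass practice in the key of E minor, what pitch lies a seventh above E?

Counting 6 letter steps above E lands on D; in E minor, that letter is D.

D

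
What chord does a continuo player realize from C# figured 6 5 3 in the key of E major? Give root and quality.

A major seventh

The figures 6 5 3 indicate a seventh chord in first inversion.
In first inversion the root lies a sixth above the bass: a sixth above C# in E major is A.
The chord tones are C#, E, G#, A, giving A major seventh.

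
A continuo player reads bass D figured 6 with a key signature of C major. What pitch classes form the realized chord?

D, F, B

The written figures 6 are shorthand for 6/3: the 3 is implied.
A third above D in this key is F.
A sixth above D in this key is B.
Together with the bass D, this spells B diminished in first inversion.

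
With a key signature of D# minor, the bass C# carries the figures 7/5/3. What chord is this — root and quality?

The figures 7/5/3 indicate a seventh chord in root position.
In root position the bass is the root, so the root is C#.
The chord tones are C#, E#, G#, B, giving C# dominant seventh.

C# dominant seventh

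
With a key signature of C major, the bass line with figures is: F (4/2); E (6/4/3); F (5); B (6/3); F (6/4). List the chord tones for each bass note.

F, G, B, D | E, G, A, C | F, A, C | B, D, G | F, B, D

F (6/4/2): F, G, B, D.
E (6/4/3): E, G, A, C.
F (5/3): F, A, C.
B (6/3): B, D, G.
F (6/4): F, B, D.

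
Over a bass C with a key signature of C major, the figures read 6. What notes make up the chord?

C, E, A

The written figures 6 are shorthand for 6/3: the 3 is implied.
A third above C in this key is E.
A sixth above C in this key is A.
Together with the bass C, this spells A minor in first inversion.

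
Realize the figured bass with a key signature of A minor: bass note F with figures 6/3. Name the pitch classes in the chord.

A third above F in this key is A.
A sixth above F in this key is D.
Together with the bass F, this spells D minor in first inversion.

F, A, D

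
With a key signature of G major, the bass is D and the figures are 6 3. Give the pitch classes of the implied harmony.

D, F#, B

A third above D in this key is F#.
A sixth above D in this key is B.
Together with the bass D, this spells B minor in first inversion.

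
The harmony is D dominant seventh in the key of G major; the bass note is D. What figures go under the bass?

D is the root of D dominant seventh, so the chord is in root position.
A seventh chord in root position is figured 7/5/3, conventionally abbreviated 7.

7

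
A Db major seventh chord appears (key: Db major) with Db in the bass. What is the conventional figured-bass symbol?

Db is the root of Db major seventh, so the chord is in root position.
A seventh chord in root position is figured 7/5/3, conventionally abbreviated 7.

7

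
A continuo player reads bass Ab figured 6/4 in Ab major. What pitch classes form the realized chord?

A fourth above Ab in this key is Db.
A sixth above Ab in this key is F.
Together with the bass Ab, this spells Db major in second inversion.

Ab, Db, F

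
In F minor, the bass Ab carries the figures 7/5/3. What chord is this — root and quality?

Ab major seventh

The figures 7/5/3 indicate a seventh chord in root position.
In root position the bass is the root, so the root is Ab.
The chord tones are Ab, C, Eb, G, giving Ab major seventh.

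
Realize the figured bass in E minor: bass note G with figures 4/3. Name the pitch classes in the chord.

The written figures 4/3 are shorthand for 6/4/3: the 6 is implied.
A third above G in this key is B.
A fourth above G in this key is C.
A sixth above G in this key is E.
Together with the bass G, this spells C major seventh in second inversion.

G, B, C, E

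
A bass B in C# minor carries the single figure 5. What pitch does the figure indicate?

F#

Counting 4 letter steps above B lands on F; in C# minor, that letter is F#.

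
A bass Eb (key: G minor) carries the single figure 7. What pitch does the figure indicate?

Counting 6 letter steps above Eb lands on D; in G minor, that letter is D.

D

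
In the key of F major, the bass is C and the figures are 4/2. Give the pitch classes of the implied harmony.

The written figures 4/2 are shorthand for 6/4/2: the 6 is implied.
A second above C in this key is D.
A fourth above C in this key is F.
A sixth above C in this key is A.
Together with the bass C, this spells D minor seventh in third inversion.

C, D, F, A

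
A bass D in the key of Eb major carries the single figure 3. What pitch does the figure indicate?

Counting 2 letter steps above D lands on F; in Eb major, that letter is F.

F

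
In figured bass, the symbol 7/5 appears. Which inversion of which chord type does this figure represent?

7/5 is shorthand for 7/5/3.
Intervals of 7/5/3 above the bass form a seventh chord; the bass is the root, so this is root position.

seventh chord, root position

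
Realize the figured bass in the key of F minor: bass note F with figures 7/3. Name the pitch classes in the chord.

The written figures 7/3 are shorthand for 7/5/3: the 5 is implied.
A third above F in this key is Ab.
A fifth above F in this key is C.
A seventh above F in this key is Eb.
Together with the bass F, this spells F minor seventh in root position.

F, Ab, C, Eb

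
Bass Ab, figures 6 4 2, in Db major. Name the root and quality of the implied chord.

Bb minor seventh

The figures 6 4 2 indicate a seventh chord in third inversion.
In third inversion the root lies a second above the bass: a second above Ab in Db major is Bb.
The chord tones are Ab, Bb, Db, F, giving Bb minor seventh.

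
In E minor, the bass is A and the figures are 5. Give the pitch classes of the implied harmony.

The written figures 5 are shorthand for 5/3: the 3 is implied.
A third above A in this key is C.
A fifth above A in this key is E.
Together with the bass A, this spells A minor in root position.

A, C, E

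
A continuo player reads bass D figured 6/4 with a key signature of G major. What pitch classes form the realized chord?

D, G, B

A fourth above D in this key is G.
A sixth above D in this key is B.
Together with the bass D, this spells G major in second inversion.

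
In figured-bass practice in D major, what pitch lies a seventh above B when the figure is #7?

Counting 6 letter steps above B lands on A; in D major, that letter is A.
The #7 figure raises it a semitone, giving A#.

A#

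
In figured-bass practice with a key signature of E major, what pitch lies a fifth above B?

F#

Counting 4 letter steps above B lands on F; in E major, that letter is F#.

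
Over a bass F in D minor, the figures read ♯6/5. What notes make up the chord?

F, A, C, D#

The written figures ♯6/5 are shorthand for 6/5/3: the 3 is implied.
A third above F in this key is A.
A fifth above F in this key is C.
A sixth above F in this key is D, raised to D# by the sharp.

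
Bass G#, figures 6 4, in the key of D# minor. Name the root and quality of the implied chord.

C# major

The figures 6 4 indicate a triad in second inversion.
In second inversion the root lies a fourth above the bass: a fourth above G# in D# minor is C#.
The chord tones are G#, C#, E#, giving C# major.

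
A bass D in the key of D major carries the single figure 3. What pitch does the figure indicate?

Counting 2 letter steps above D lands on F; in D major, that letter is F#.

F#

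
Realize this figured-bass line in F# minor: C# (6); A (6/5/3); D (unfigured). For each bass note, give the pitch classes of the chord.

C# (6/3): C#, E, A.
A (6/5/3): A, C#, E, F#.
D (5/3): D, F#, A.

C#, E, A | A, C#, E, F# | D, F#, A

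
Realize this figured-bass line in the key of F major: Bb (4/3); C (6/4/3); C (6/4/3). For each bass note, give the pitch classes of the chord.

Bb, D, E, G | C, E, F, A | C, E, F, A

Bb (6/4/3): Bb, D, E, G.
C (6/4/3): C, E, F, A.
C (6/4/3): C, E, F, A.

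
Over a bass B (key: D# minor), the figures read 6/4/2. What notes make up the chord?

A second above B in this key is C#.
A fourth above B in this key is E#.
A sixth above B in this key is G#.
Together with the bass B, this spells C# dominant seventh in third inversion.

B, C#, E#, G#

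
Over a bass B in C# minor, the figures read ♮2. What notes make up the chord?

B, C, E, G#

The written figures ♮2 are shorthand for 6/4/2: the 6/4 are implied.
A second above B in this key is C#, made natural (C) by the ♮ figure.
A fourth above B in this key is E.
A sixth above B in this key is G#.
Together with the bass B, this spells C augmented major seventh in third inversion.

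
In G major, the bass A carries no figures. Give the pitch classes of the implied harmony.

An unfigured bass implies 5/3.
A third above A in this key is C.
A fifth above A in this key is E.
Together with the bass A, this spells A minor in root position.

A, C, E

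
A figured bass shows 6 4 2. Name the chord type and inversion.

seventh chord, third inversion

Intervals of 6/4/2 above the bass form a seventh chord; the bass is the seventh, so this is third inversion.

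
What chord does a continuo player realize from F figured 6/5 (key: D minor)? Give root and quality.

D minor seventh

The figures 6/5 indicate a seventh chord in first inversion.
In first inversion the root lies a sixth above the bass: a sixth above F in D minor is D.
The chord tones are F, A, C, D, giving D minor seventh.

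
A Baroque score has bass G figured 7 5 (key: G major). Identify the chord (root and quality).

G major seventh

The figures 7 5 indicate a seventh chord in root position.
In root position the bass is the root, so the root is G.
The chord tones are G, B, D, F#, giving G major seventh.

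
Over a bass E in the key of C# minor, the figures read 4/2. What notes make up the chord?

The written figures 4/2 are shorthand for 6/4/2: the 6 is implied.
A second above E in this key is F#.
A fourth above E in this key is A.
A sixth above E in this key is C#.
Together with the bass E, this spells F# minor seventh in third inversion.

E, F#, A, C#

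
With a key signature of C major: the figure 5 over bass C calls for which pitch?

Counting 4 letter steps above C lands on G; in C major, that letter is G.

G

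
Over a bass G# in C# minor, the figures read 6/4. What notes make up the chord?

G#, C#, E

A fourth above G# in this key is C#.
A sixth above G# in this key is E.
Together with the bass G#, this spells C# minor in second inversion.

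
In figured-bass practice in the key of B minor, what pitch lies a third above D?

F#

Counting 2 letter steps above D lands on F; in B minor, that letter is F#.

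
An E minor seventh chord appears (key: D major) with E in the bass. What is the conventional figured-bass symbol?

E is the root of E minor seventh, so the chord is in root position.
A seventh chord in root position is figured 7/5/3, conventionally abbreviated 7.

7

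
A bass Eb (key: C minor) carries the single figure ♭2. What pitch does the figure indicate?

Fb

Counting 1 letter step above Eb lands on F; in C minor, that letter is F.
The b2 figure lowers it a semitone, giving Fb.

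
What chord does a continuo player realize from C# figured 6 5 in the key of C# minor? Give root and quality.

The figures 6 5 indicate a seventh chord in first inversion.
In first inversion the root lies a sixth above the bass: a sixth above C# in C# minor is A.
The chord tones are C#, E, G#, A, giving A major seventh.

A major seventh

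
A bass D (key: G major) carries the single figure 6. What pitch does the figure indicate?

B

Counting 5 letter steps above D lands on B; in G major, that letter is B.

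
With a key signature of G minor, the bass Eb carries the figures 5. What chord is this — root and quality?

The figures 5 indicate a triad in root position.
In root position the bass is the root, so the root is Eb.
The chord tones are Eb, G, Bb, giving Eb major.

Eb major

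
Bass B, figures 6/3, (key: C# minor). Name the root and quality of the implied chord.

G# minor

The figures 6/3 indicate a triad in first inversion.
In first inversion the root lies a sixth above the bass: a sixth above B in C# minor is G#.
The chord tones are B, D#, G#, giving G# minor.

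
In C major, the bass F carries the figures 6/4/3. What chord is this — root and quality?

The figures 6/4/3 indicate a seventh chord in second inversion.
In second inversion the root lies a fourth above the bass: a fourth above F in C major is B.
The chord tones are F, A, B, D, giving B half-diminished seventh.

B half-diminished seventh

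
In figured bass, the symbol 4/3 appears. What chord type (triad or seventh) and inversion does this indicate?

seventh chord, second inversion

4/3 is shorthand for 6/4/3.
Intervals of 6/4/3 above the bass form a seventh chord; the bass is the fifth, so this is second inversion.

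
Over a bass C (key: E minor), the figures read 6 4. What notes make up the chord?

A fourth above C in this key is F#.
A sixth above C in this key is A.
Together with the bass C, this spells F# diminished in second inversion.

C, F#, A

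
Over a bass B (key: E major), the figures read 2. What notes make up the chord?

The written figures 2 are shorthand for 6/4/2: the 6/4 are implied.
A second above B in this key is C#.
A fourth above B in this key is E.
A sixth above B in this key is G#.
Together with the bass B, this spells C# minor seventh in third inversion.

B, C#, E, G#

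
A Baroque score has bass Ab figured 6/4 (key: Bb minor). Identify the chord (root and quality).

Db major

The figures 6/4 indicate a triad in second inversion.
In second inversion the root lies a fourth above the bass: a fourth above Ab in Bb minor is Db.
The chord tones are Ab, Db, F, giving Db major.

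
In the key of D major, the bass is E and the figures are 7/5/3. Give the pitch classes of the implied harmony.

E, G, B, D

A third above E in this key is G.
A fifth above E in this key is B.
A seventh above E in this key is D.
Together with the bass E, this spells E minor seventh in root position.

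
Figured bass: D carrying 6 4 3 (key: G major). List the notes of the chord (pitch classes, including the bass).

A third above D in this key is F#.
A fourth above D in this key is G.
A sixth above D in this key is B.
Together with the bass D, this spells G major seventh in second inversion.

D, F#, G, B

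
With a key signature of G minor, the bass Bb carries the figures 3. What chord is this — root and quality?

Bb major

The figures 3 indicate a triad in root position.
In root position the bass is the root, so the root is Bb.
The chord tones are Bb, D, F, giving Bb major.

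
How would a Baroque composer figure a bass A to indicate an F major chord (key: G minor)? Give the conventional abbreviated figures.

6

A is the third of F major, so the chord is in first inversion.
A triad in first inversion is figured 6/3, conventionally abbreviated 6.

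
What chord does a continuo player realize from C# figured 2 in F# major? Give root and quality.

The figures 2 indicate a seventh chord in third inversion.
In third inversion the root lies a second above the bass: a second above C# in F# major is D#.
The chord tones are C#, D#, F#, A#, giving D# minor seventh.

D# minor seventh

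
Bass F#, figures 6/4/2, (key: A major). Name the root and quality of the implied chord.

The figures 6/4/2 indicate a seventh chord in third inversion.
In third inversion the root lies a second above the bass: a second above F# in A major is G#.
The chord tones are F#, G#, B, D, giving G# half-diminished seventh.

G# half-diminished seventh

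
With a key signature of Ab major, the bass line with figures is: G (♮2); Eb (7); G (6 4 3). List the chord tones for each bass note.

G, A, C, Eb | Eb, G, Bb, Db | G, Bb, C, Eb

G (6/4/♮2): G, A, C, Eb.
Eb (7/5/3): Eb, G, Bb, Db.
G (6/4/3): G, Bb, C, Eb.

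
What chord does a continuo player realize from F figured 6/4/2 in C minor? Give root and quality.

The figures 6/4/2 indicate a seventh chord in third inversion.
In third inversion the root lies a second above the bass: a second above F in C minor is G.
The chord tones are F, G, Bb, D, giving G minor seventh.

G minor seventh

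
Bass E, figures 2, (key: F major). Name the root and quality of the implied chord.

The figures 2 indicate a seventh chord in third inversion.
In third inversion the root lies a second above the bass: a second above E in F major is F.
The chord tones are E, F, A, C, giving F major seventh.

F major seventh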